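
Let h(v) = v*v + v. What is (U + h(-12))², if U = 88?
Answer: 48400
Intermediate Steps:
h(v) = v + v² (h(v) = v² + v = v + v²)
(U + h(-12))² = (88 - 12*(1 - 12))² = (88 - 12*(-11))² = (88 + 132)² = 220² = 48400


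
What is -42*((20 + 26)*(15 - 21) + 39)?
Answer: 9954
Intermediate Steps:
-42*((20 + 26)*(15 - 21) + 39) = -42*(46*(-6) + 39) = -42*(-276 + 39) = -42*(-237) = 9954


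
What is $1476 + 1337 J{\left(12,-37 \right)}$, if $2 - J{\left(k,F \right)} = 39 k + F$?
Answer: $-572097$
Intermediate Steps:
$J{\left(k,F \right)} = 2 - F - 39 k$ ($J{\left(k,F \right)} = 2 - \left(39 k + F\right) = 2 - \left(F + 39 k\right) = 2 - F - 39 k$)
$1476 + 1337 J{\left(12,-37 \right)} = 1476 + 1337 \left(2 - -37 - 468\right) = 1476 + 1337 \left(2 + 37 - 468\right) = 1476 + 1337 \left(-429\right) = 1476 - 573573 = -572097$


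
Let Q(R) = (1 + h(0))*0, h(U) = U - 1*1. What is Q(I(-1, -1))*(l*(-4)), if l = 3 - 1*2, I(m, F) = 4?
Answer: 0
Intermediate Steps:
h(U) = -1 + U (h(U) = U - 1 = -1 + U)
l = 1 (l = 3 - 2 = 1)
Q(R) = 0 (Q(R) = (1 + (-1 + 0))*0 = (1 - 1)*0 = 0*0 = 0)
Q(I(-1, -1))*(l*(-4)) = 0*(1*(-4)) = 0*(-4) = 0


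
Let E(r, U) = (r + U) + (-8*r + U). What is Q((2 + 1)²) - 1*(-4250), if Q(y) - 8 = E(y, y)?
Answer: 4213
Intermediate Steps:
E(r, U) = -7*r + 2*U (E(r, U) = (U + r) + (U - 8*r) = -7*r + 2*U)
Q(y) = 8 - 5*y (Q(y) = 8 + (-7*y + 2*y) = 8 - 5*y)
Q((2 + 1)²) - 1*(-4250) = (8 - 5*(2 + 1)²) - 1*(-4250) = (8 - 5*3²) + 4250 = (8 - 5*9) + 4250 = (8 - 45) + 4250 = -37 + 4250 = 4213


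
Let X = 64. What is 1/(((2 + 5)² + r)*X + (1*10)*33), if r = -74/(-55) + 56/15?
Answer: 165/625522 ≈ 0.00026378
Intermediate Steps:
r = 838/165 (r = -74*(-1/55) + 56*(1/15) = 74/55 + 56/15 = 838/165 ≈ 5.0788)
1/(((2 + 5)² + r)*X + (1*10)*33) = 1/(((2 + 5)² + 838/165)*64 + (1*10)*33) = 1/((7² + 838/165)*64 + 10*33) = 1/((49 + 838/165)*64 + 330) = 1/((8923/165)*64 + 330) = 1/(571072/165 + 330) = 1/(625522/165) = 165/625522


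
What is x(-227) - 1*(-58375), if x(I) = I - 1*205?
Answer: 57943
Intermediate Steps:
x(I) = -205 + I (x(I) = I - 205 = -205 + I)
x(-227) - 1*(-58375) = (-205 - 227) - 1*(-58375) = -432 + 58375 = 57943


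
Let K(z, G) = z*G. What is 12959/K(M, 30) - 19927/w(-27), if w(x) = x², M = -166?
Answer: -36227857/1210140 ≈ -29.937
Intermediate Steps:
K(z, G) = G*z
12959/K(M, 30) - 19927/w(-27) = 12959/((30*(-166))) - 19927/((-27)²) = 12959/(-4980) - 19927/729 = 12959*(-1/4980) - 19927*1/729 = -12959/4980 - 19927/729 = -36227857/1210140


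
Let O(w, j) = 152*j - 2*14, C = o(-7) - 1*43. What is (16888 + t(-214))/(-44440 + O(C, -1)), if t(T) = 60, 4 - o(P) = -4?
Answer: -4237/11155 ≈ -0.37983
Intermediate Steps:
o(P) = 8 (o(P) = 4 - 1*(-4) = 4 + 4 = 8)
C = -35 (C = 8 - 1*43 = 8 - 43 = -35)
O(w, j) = -28 + 152*j (O(w, j) = 152*j - 28 = -28 + 152*j)
(16888 + t(-214))/(-44440 + O(C, -1)) = (16888 + 60)/(-44440 + (-28 + 152*(-1))) = 16948/(-44440 + (-28 - 152)) = 16948/(-44440 - 180) = 16948/(-44620) = 16948*(-1/44620) = -4237/11155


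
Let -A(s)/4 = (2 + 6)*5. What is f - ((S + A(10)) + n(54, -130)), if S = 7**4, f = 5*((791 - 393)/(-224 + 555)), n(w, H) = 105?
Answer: -774536/331 ≈ -2340.0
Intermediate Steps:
f = 1990/331 (f = 5*(398/331) = 1990/331 ≈ 6.0121)
S = 2401
A(s) = -160 (A(s) = -4*(2 + 6)*5 = -32*5 = -4*40 = -160)
f - ((S + A(10)) + n(54, -130)) = 1990/331 - ((2401 - 160) + 105) = 1990/331 - (2241 + 105) = 1990/331 - 1*2346 = 1990/331 - 2346 = -774536/331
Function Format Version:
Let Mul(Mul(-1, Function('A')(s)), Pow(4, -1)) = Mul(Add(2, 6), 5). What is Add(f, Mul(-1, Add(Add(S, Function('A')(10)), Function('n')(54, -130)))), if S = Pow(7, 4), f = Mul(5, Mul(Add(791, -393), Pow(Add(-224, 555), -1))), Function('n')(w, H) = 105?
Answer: Rational(-774536, 331) ≈ -2340.0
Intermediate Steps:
f = Rational(1990, 331) (f = Mul(5, Mul(398, Pow(331, -1))) = Mul(5, Mul(398, Rational(1, 331))) = Mul(5, Rational(398, 331)) = Rational(1990, 331) ≈ 6.0121)
S = 2401
Function('A')(s) = -160 (Function('A')(s) = Mul(-4, Mul(Add(2, 6), 5)) = Mul(-4, Mul(8, 5)) = Mul(-4, 40) = -160)
Add(f, Mul(-1, Add(Add(S, Function('A')(10)), Function('n')(54, -130)))) = Add(Rational(1990, 331), Mul(-1, Add(Add(2401, -160), 105))) = Add(Rational(1990, 331), Mul(-1, Add(2241, 105))) = Add(Rational(1990, 331), Mul(-1, 2346)) = Add(Rational(1990, 331), -2346) = Rational(-774536, 331)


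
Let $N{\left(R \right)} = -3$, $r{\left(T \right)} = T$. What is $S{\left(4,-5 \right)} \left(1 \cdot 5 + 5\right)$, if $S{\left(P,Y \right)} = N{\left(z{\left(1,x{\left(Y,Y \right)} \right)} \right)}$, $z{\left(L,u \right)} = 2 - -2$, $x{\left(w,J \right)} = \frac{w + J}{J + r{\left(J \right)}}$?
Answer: $-30$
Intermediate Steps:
$x{\left(w,J \right)} = \frac{J + w}{2 J}$ ($x{\left(w,J \right)} = \frac{w + J}{J + J} = \frac{J + w}{2 J}$)
$z{\left(L,u \right)} = 4$ ($z{\left(L,u \right)} = 2 + 2 = 4$)
$S{\left(P,Y \right)} = -3$
$S{\left(4,-5 \right)} \left(1 \cdot 5 + 5\right) = - 3 \left(1 \cdot 5 + 5\right) = - 3 \left(5 + 5\right) = \left(-3\right) 10 = -30$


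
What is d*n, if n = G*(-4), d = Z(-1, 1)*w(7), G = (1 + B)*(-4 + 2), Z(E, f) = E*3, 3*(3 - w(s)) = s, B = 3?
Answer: -64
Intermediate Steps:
w(s) = 3 - s/3
Z(E, f) = 3*E
G = -8 (G = (1 + 3)*(-4 + 2) = 4*(-2) = -8)
d = -2 (d = (3*(-1))*(3 - ⅓*7) = -3*(3 - 7/3) = -3*⅔ = -2)
n = 32 (n = -8*(-4) = 32)
d*n = -2*32 = -64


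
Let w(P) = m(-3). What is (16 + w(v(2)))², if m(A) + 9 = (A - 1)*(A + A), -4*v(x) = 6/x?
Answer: 961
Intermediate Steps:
v(x) = -3/(2*x)
m(A) = -9 + 2*A*(-1 + A) (m(A) = -9 + (A - 1)*(A + A) = -9 + (-1 + A)*(2*A) = -9 + 2*A*(-1 + A))
w(P) = 15 (w(P) = -9 - 2*(-3) + 2*(-3)² = -9 + 6 + 2*9 = -9 + 6 + 18 = 15)
(16 + w(v(2)))² = (16 + 15)² = 31² = 961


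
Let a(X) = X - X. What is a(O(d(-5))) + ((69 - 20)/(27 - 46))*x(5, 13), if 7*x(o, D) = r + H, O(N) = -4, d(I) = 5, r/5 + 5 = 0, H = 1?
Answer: 168/19 ≈ 8.8421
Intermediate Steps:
r = -25 (r = -25 + 5*0 = -25 + 0 = -25)
a(X) = 0
x(o, D) = -24/7 (x(o, D) = (-25 + 1)/7 = (⅐)*(-24) = -24/7)
a(O(d(-5))) + ((69 - 20)/(27 - 46))*x(5, 13) = 0 + ((69 - 20)/(27 - 46))*(-24/7) = 0 + (49/(-19))*(-24/7) = 0 + (49*(-1/19))*(-24/7) = 0 - 49/19*(-24/7) = 0 + 168/19 = 168/19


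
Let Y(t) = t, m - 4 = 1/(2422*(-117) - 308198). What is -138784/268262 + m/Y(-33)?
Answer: -152004950999/238044431796 ≈ -0.63856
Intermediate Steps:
m = 2366287/591572 (m = 4 + 1/(2422*(-117) - 308198) = 4 + 1/(-283374 - 308198) = 4 + 1/(-591572) = 4 - 1/591572 = 2366287/591572 ≈ 4.0000)
-138784/268262 + m/Y(-33) = -138784/268262 + (2366287/591572)/(-33) = -138784*1/268262 + (2366287/591572)*(-1/33) = -69392/134131 - 215117/1774716 = -152004950999/238044431796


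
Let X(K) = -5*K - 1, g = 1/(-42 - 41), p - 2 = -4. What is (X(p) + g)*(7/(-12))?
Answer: -2611/498 ≈ -5.2430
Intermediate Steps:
p = -2 (p = 2 - 4 = -2)
g = -1/83 (g = 1/(-83) = -1/83 ≈ -0.012048)
X(K) = -1 - 5*K
(X(p) + g)*(7/(-12)) = ((-1 - 5*(-2)) - 1/83)*(7/(-12)) = ((-1 + 10) - 1/83)*(7*(-1/12)) = (9 - 1/83)*(-7/12) = (746/83)*(-7/12) = -2611/498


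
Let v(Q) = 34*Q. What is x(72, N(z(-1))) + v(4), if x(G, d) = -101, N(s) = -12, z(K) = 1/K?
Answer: 35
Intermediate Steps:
z(K) = 1/K
x(72, N(z(-1))) + v(4) = -101 + 34*4 = -101 + 136 = 35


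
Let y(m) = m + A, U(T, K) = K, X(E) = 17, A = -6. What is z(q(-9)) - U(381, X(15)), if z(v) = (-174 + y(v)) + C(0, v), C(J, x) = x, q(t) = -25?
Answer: -247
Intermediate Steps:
y(m) = -6 + m (y(m) = m - 6 = -6 + m)
z(v) = -180 + 2*v (z(v) = (-174 + (-6 + v)) + v = (-180 + v) + v = -180 + 2*v)
z(q(-9)) - U(381, X(15)) = (-180 + 2*(-25)) - 1*17 = (-180 - 50) - 17 = -230 - 17 = -247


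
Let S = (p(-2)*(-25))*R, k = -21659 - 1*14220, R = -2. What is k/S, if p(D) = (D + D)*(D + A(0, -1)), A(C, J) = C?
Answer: -35879/400 ≈ -89.698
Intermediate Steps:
p(D) = 2*D² (p(D) = (D + D)*(D + 0) = (2*D)*D = 2*D²)
k = -35879 (k = -21659 - 14220 = -35879)
S = 400 (S = ((2*(-2)²)*(-25))*(-2) = ((2*4)*(-25))*(-2) = (8*(-25))*(-2) = -200*(-2) = 400)
k/S = -35879/400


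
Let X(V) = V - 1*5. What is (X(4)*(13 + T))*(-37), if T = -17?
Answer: -148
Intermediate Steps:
X(V) = -5 + V (X(V) = V - 5 = -5 + V)
(X(4)*(13 + T))*(-37) = ((-5 + 4)*(13 - 17))*(-37) = -1*(-4)*(-37) = 4*(-37) = -148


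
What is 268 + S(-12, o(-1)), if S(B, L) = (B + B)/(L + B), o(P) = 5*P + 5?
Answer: 270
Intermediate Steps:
o(P) = 5 + 5*P
S(B, L) = 2*B/(B + L) (S(B, L) = (2*B)/(B + L) = 2*B/(B + L))
268 + S(-12, o(-1)) = 268 + 2*(-12)/(-12 + (5 + 5*(-1))) = 268 + 2*(-12)/(-12 + (5 - 5)) = 268 + 2*(-12)/(-12 + 0) = 268 + 2*(-12)/(-12) = 268 + 2*(-12)*(-1/12) = 268 + 2 = 270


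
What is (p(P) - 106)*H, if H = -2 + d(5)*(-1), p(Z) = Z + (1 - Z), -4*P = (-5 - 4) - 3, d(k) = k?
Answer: 735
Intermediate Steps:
P = 3 (P = -((-5 - 4) - 3)/4 = -(-9 - 3)/4 = -¼*(-12) = 3)
p(Z) = 1
H = -7 (H = -2 + 5*(-1) = -2 - 5 = -7)
(p(P) - 106)*H = (1 - 106)*(-7) = -105*(-7) = 735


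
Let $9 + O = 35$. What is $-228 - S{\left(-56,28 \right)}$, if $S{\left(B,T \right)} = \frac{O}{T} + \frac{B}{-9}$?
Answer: $- \frac{29629}{126} \approx -235.15$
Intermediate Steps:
$O = 26$ ($O = -9 + 35 = 26$)
$S{\left(B,T \right)} = \frac{26}{T} - \frac{B}{9}$ ($S{\left(B,T \right)} = \frac{26}{T} + \frac{B}{-9} = \frac{26}{T} + B \left(- \frac{1}{9}\right) = \frac{26}{T} - \frac{B}{9}$)
$-228 - S{\left(-56,28 \right)} = -228 - \left(\frac{26}{28} - - \frac{56}{9}\right) = -228 - \left(26 \cdot \frac{1}{28} + \frac{56}{9}\right) = -228 - \left(\frac{13}{14} + \frac{56}{9}\right) = -228 - \frac{901}{126} = - \frac{29629}{126}$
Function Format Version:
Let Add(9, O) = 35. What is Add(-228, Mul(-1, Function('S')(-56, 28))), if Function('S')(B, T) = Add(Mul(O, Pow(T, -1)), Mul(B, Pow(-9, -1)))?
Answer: Rational(-29629, 126) ≈ -235.15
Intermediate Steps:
O = 26 (O = Add(-9, 35) = 26)
Function('S')(B, T) = Add(Mul(26, Pow(T, -1)), Mul(Rational(-1, 9), B)) (Function('S')(B, T) = Add(Mul(26, Pow(T, -1)), Mul(B, Pow(-9, -1))) = Add(Mul(26, Pow(T, -1)), Mul(B, Rational(-1, 9))) = Add(Mul(26, Pow(T, -1)), Mul(Rational(-1, 9), B)))
Add(-228, Mul(-1, Function('S')(-56, 28))) = Add(-228, Mul(-1, Add(Mul(26, Pow(28, -1)), Mul(Rational(-1, 9), -56)))) = Add(-228, Mul(-1, Add(Mul(26, Rational(1, 28)), Rational(56, 9)))) = Add(-228, Mul(-1, Add(Rational(13, 14), Rational(56, 9)))) = Add(-228, Mul(-1, Rational(901, 126))) = Add(-228, Rational(-901, 126)) = Rational(-29629, 126)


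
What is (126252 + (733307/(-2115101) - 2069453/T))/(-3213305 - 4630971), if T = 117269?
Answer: -7827637523839063/486415277419171661 ≈ -0.016093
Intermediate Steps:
(126252 + (733307/(-2115101) - 2069453/T))/(-3213305 - 4630971) = (126252 + (733307/(-2115101) - 2069453/117269))/(-3213305 - 4630971) = (126252 + (733307*(-1/2115101) - 2069453*1/117269))/(-7844276) = (126252 + (-733307/2115101 - 2069453/117269))*(-1/7844276) = (126252 - 4463096288336/248035779169)*(-1/7844276) = (31310550095356252/248035779169)*(-1/7844276) = -7827637523839063/486415277419171661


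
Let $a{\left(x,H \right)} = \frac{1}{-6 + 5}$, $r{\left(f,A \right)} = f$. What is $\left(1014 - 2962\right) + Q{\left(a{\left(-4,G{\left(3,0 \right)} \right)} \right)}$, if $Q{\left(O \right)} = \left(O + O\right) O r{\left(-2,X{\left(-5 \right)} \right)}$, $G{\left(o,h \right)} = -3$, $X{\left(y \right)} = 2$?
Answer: $-1952$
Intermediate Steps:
$a{\left(x,H \right)} = -1$ ($a{\left(x,H \right)} = \frac{1}{-1} = -1$)
$Q{\left(O \right)} = - 4 O^{2}$ ($Q{\left(O \right)} = \left(O + O\right) O \left(-2\right) = 2 O O \left(-2\right) = 2 O^{2} \left(-2\right) = - 4 O^{2}$)
$\left(1014 - 2962\right) + Q{\left(a{\left(-4,G{\left(3,0 \right)} \right)} \right)} = \left(1014 - 2962\right) - 4 \left(-1\right)^{2} = -1948 - 4 = -1952$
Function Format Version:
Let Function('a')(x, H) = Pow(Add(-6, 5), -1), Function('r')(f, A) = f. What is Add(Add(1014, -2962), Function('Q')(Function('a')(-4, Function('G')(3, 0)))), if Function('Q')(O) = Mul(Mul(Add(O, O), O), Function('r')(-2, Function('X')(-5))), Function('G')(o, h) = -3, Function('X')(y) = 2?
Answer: -1952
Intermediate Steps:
Function('a')(x, H) = -1 (Function('a')(x, H) = Pow(-1, -1) = -1)
Function('Q')(O) = Mul(-4, Pow(O, 2)) (Function('Q')(O) = Mul(Mul(Add(O, O), O), -2) = Mul(Mul(Mul(2, O), O), -2) = Mul(Mul(2, Pow(O, 2)), -2) = Mul(-4, Pow(O, 2)))
Add(Add(1014, -2962), Function('Q')(Function('a')(-4, Function('G')(3, 0)))) = Add(Add(1014, -2962), Mul(-4, Pow(-1, 2))) = Add(-1948, Mul(-4, 1)) = Add(-1948, -4) = -1952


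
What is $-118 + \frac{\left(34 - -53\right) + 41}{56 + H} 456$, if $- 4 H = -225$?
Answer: $\frac{180490}{449} \approx 401.98$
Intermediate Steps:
$H = \frac{225}{4}$ ($H = \left(- \frac{1}{4}\right) \left(-225\right) = \frac{225}{4} \approx 56.25$)
$-118 + \frac{\left(34 - -53\right) + 41}{56 + H} 456 = -118 + \frac{\left(34 - -53\right) + 41}{56 + \frac{225}{4}} \cdot 456 = -118 + \frac{\left(34 + 53\right) + 41}{\frac{449}{4}} \cdot 456 = -118 + \left(87 + 41\right) \frac{4}{449} \cdot 456 = -118 + 128 \cdot \frac{4}{449} \cdot 456 = -118 + \frac{512}{449} \cdot 456 = -118 + \frac{233472}{449} = \frac{180490}{449}$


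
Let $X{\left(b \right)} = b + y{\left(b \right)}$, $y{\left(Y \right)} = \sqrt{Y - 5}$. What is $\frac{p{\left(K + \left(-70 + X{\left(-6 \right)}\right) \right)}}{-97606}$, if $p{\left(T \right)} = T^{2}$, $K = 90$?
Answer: $- \frac{\left(14 + i \sqrt{11}\right)^{2}}{97606} \approx -0.0018954 - 0.00095143 i$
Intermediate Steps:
$y{\left(Y \right)} = \sqrt{-5 + Y}$
$X{\left(b \right)} = b + \sqrt{-5 + b}$
$\frac{p{\left(K + \left(-70 + X{\left(-6 \right)}\right) \right)}}{-97606} = \frac{\left(90 - \left(76 - \sqrt{-5 - 6}\right)\right)^{2}}{-97606} = \left(90 - \left(76 - i \sqrt{11}\right)\right)^{2} \left(- \frac{1}{97606}\right) = \left(14 + i \sqrt{11}\right)^{2} \left(- \frac{1}{97606}\right) = - \frac{\left(14 + i \sqrt{11}\right)^{2}}{97606}$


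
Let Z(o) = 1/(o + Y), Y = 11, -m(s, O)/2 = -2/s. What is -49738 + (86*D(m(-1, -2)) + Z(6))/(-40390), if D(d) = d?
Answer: -34151597093/686630 ≈ -49738.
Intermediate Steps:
m(s, O) = 4/s (m(s, O) = -(-4)/s = 4/s)
Z(o) = 1/(11 + o) (Z(o) = 1/(o + 11) = 1/(11 + o))
-49738 + (86*D(m(-1, -2)) + Z(6))/(-40390) = -49738 + (86*(4/(-1)) + 1/(11 + 6))/(-40390) = -49738 + (86*(4*(-1)) + 1/17)*(-1/40390) = -49738 + (86*(-4) + 1/17)*(-1/40390) = -49738 + (-344 + 1/17)*(-1/40390) = -49738 - 5847/17*(-1/40390) = -49738 + 5847/686630 = -34151597093/686630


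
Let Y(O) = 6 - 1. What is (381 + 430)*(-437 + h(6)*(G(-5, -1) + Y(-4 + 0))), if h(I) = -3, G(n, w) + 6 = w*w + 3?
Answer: -361706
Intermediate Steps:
G(n, w) = -3 + w**2 (G(n, w) = -6 + (w*w + 3) = -6 + (w**2 + 3) = -6 + (3 + w**2) = -3 + w**2)
Y(O) = 5
(381 + 430)*(-437 + h(6)*(G(-5, -1) + Y(-4 + 0))) = (381 + 430)*(-437 - 3*((-3 + (-1)**2) + 5)) = 811*(-437 - 3*((-3 + 1) + 5)) = 811*(-437 - 3*(-2 + 5)) = 811*(-437 - 3*3) = 811*(-437 - 9) = 811*(-446) = -361706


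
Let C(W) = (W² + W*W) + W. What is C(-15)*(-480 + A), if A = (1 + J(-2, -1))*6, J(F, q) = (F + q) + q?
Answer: -216630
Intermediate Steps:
J(F, q) = F + 2*q
A = -18 (A = (1 + (-2 + 2*(-1)))*6 = (1 + (-2 - 2))*6 = (1 - 4)*6 = -3*6 = -18)
C(W) = W + 2*W² (C(W) = (W² + W²) + W = 2*W² + W = W + 2*W²)
C(-15)*(-480 + A) = (-15*(1 + 2*(-15)))*(-480 - 18) = -15*(1 - 30)*(-498) = -15*(-29)*(-498) = 435*(-498) = -216630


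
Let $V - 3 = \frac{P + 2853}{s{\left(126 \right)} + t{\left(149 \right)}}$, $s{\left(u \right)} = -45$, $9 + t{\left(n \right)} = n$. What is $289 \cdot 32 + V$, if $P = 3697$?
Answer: $\frac{177079}{19} \approx 9320.0$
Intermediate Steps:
$t{\left(n \right)} = -9 + n$
$V = \frac{1367}{19}$ ($V = 3 + \frac{3697 + 2853}{-45 + \left(-9 + 149\right)} = 3 + \frac{6550}{-45 + 140} = 3 + \frac{6550}{95} = 3 + 6550 \cdot \frac{1}{95} = 3 + \frac{1310}{19} = \frac{1367}{19} \approx 71.947$)
$289 \cdot 32 + V = 289 \cdot 32 + \frac{1367}{19} = 9248 + \frac{1367}{19} = \frac{177079}{19}$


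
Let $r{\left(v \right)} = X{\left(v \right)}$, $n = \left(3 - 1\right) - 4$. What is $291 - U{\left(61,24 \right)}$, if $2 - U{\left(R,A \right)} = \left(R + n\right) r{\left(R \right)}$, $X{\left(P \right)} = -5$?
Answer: $-6$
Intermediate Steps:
$n = -2$ ($n = 2 - 4 = -2$)
$r{\left(v \right)} = -5$
$U{\left(R,A \right)} = -8 + 5 R$ ($U{\left(R,A \right)} = 2 - \left(R - 2\right) \left(-5\right) = 2 - \left(-2 + R\right) \left(-5\right) = 2 - \left(10 - 5 R\right) = 2 + \left(-10 + 5 R\right) = -8 + 5 R$)
$291 - U{\left(61,24 \right)} = 291 - \left(-8 + 5 \cdot 61\right) = 291 - \left(-8 + 305\right) = 291 - 297 = -6$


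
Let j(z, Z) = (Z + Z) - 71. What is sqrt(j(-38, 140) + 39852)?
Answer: sqrt(40061) ≈ 200.15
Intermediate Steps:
j(z, Z) = -71 + 2*Z (j(z, Z) = 2*Z - 71 = -71 + 2*Z)
sqrt(j(-38, 140) + 39852) = sqrt((-71 + 2*140) + 39852) = sqrt((-71 + 280) + 39852) = sqrt(209 + 39852) = sqrt(40061)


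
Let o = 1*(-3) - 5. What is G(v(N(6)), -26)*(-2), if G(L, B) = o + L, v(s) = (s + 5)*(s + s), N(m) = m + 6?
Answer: -800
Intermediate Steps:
o = -8 (o = -3 - 5 = -8)
N(m) = 6 + m
v(s) = 2*s*(5 + s) (v(s) = (5 + s)*(2*s) = 2*s*(5 + s))
G(L, B) = -8 + L
G(v(N(6)), -26)*(-2) = (-8 + 2*(6 + 6)*(5 + (6 + 6)))*(-2) = (-8 + 2*12*(5 + 12))*(-2) = (-8 + 2*12*17)*(-2) = (-8 + 408)*(-2) = 400*(-2) = -800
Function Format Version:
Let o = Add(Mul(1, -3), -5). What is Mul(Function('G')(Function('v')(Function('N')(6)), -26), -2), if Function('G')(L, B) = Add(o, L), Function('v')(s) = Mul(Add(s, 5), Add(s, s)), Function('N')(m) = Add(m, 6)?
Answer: -800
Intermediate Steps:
o = -8 (o = Add(-3, -5) = -8)
Function('N')(m) = Add(6, m)
Function('v')(s) = Mul(2, s, Add(5, s)) (Function('v')(s) = Mul(Add(5, s), Mul(2, s)) = Mul(2, s, Add(5, s)))
Function('G')(L, B) = Add(-8, L)
Mul(Function('G')(Function('v')(Function('N')(6)), -26), -2) = Mul(Add(-8, Mul(2, Add(6, 6), Add(5, Add(6, 6)))), -2) = Mul(Add(-8, Mul(2, 12, Add(5, 12))), -2) = Mul(Add(-8, Mul(2, 12, 17)), -2) = Mul(Add(-8, 408), -2) = Mul(400, -2) = -800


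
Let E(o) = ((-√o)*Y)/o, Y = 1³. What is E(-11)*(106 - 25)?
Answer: 81*I*√11/11 ≈ 24.422*I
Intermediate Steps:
Y = 1
E(o) = -1/√o (E(o) = (-√o*1)/o = (-√o)/o = -1/√o)
E(-11)*(106 - 25) = (-1/√(-11))*(106 - 25) = -(-1)*I*√11/11*81 = (I*√11/11)*81 = 81*I*√11/11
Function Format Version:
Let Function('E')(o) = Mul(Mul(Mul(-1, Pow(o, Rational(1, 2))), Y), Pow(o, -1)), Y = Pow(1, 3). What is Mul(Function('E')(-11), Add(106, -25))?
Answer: Mul(Rational(81, 11), I, Pow(11, Rational(1, 2))) ≈ Mul(24.422, I)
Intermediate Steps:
Y = 1
Function('E')(o) = Mul(-1, Pow(o, Rational(-1, 2))) (Function('E')(o) = Mul(Mul(Mul(-1, Pow(o, Rational(1, 2))), 1), Pow(o, -1)) = Mul(Mul(-1, Pow(o, Rational(1, 2))), Pow(o, -1)) = Mul(-1, Pow(o, Rational(-1, 2))))
Mul(Function('E')(-11), Add(106, -25)) = Mul(Mul(-1, Pow(-11, Rational(-1, 2))), Add(106, -25)) = Mul(Mul(-1, Mul(Rational(-1, 11), I, Pow(11, Rational(1, 2)))), 81) = Mul(Mul(Rational(1, 11), I, Pow(11, Rational(1, 2))), 81) = Mul(Rational(81, 11), I, Pow(11, Rational(1, 2)))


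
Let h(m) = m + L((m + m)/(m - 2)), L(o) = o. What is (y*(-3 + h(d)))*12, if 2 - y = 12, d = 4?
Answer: -600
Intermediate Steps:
y = -10 (y = 2 - 1*12 = 2 - 12 = -10)
h(m) = m + 2*m/(-2 + m) (h(m) = m + (m + m)/(m - 2) = m + (2*m)/(-2 + m) = m + 2*m/(-2 + m))
(y*(-3 + h(d)))*12 = -10*(-3 + 4**2/(-2 + 4))*12 = -10*(-3 + 16/2)*12 = -10*(-3 + 16*(1/2))*12 = -10*(-3 + 8)*12 = -10*5*12 = -50*12 = -600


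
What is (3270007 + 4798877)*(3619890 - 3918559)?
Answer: -2409925515396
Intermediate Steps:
(3270007 + 4798877)*(3619890 - 3918559) = 8068884*(-298669) = -2409925515396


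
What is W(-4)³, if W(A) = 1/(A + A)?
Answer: -1/512 ≈ -0.0019531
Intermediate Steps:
W(A) = 1/(2*A)
W(-4)³ = ((½)/(-4))³ = ((½)*(-¼))³ = (-⅛)³ = -1/512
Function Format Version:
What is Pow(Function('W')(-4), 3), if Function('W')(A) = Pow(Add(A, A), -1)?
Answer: Rational(-1, 512) ≈ -0.0019531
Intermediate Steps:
Function('W')(A) = Mul(Rational(1, 2), Pow(A, -1)) (Function('W')(A) = Pow(Mul(2, A), -1) = Mul(Rational(1, 2), Pow(A, -1)))
Pow(Function('W')(-4), 3) = Pow(Mul(Rational(1, 2), Pow(-4, -1)), 3) = Pow(Mul(Rational(1, 2), Rational(-1, 4)), 3) = Pow(Rational(-1, 8), 3) = Rational(-1, 512)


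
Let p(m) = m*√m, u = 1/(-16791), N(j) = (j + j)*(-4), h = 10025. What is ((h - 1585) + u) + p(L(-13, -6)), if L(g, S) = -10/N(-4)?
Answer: 141716039/16791 - 5*I*√5/64 ≈ 8440.0 - 0.17469*I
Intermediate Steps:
N(j) = -8*j (N(j) = (2*j)*(-4) = -8*j)
L(g, S) = -5/16 (L(g, S) = -10/((-8*(-4))) = -10/32 = -10*1/32 = -5/16)
u = -1/16791 ≈ -5.9556e-5
p(m) = m^(3/2)
((h - 1585) + u) + p(L(-13, -6)) = ((10025 - 1585) - 1/16791) + (-5/16)^(3/2) = (8440 - 1/16791) - 5*I*√5/64 = 141716039/16791 - 5*I*√5/64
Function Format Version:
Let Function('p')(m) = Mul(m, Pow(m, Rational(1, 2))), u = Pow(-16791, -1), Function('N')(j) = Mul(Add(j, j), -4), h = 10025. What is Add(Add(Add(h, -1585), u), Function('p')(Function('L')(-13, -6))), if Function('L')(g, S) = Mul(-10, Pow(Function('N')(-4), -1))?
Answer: Add(Rational(141716039, 16791), Mul(Rational(-5, 64), I, Pow(5, Rational(1, 2)))) ≈ Add(8440.0, Mul(-0.17469, I))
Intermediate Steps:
Function('N')(j) = Mul(-8, j) (Function('N')(j) = Mul(Mul(2, j), -4) = Mul(-8, j))
Function('L')(g, S) = Rational(-5, 16) (Function('L')(g, S) = Mul(-10, Pow(Mul(-8, -4), -1)) = Mul(-10, Pow(32, -1)) = Mul(-10, Rational(1, 32)) = Rational(-5, 16))
u = Rational(-1, 16791) ≈ -5.9556e-5
Function('p')(m) = Pow(m, Rational(3, 2))
Add(Add(Add(h, -1585), u), Function('p')(Function('L')(-13, -6))) = Add(Add(Add(10025, -1585), Rational(-1, 16791)), Pow(Rational(-5, 16), Rational(3, 2))) = Add(Add(8440, Rational(-1, 16791)), Mul(Rational(-5, 64), I, Pow(5, Rational(1, 2)))) = Add(Rational(141716039, 16791), Mul(Rational(-5, 64), I, Pow(5, Rational(1, 2))))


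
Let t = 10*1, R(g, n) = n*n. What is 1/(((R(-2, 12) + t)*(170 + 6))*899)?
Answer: 1/24366496 ≈ 4.1040e-8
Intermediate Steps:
R(g, n) = n²
t = 10
1/(((R(-2, 12) + t)*(170 + 6))*899) = 1/(((12² + 10)*(170 + 6))*899) = 1/(((144 + 10)*176)*899) = 1/((154*176)*899) = 1/(27104*899) = 1/24366496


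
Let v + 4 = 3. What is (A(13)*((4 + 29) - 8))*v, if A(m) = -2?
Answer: 50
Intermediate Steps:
v = -1 (v = -4 + 3 = -1)
(A(13)*((4 + 29) - 8))*v = -2*((4 + 29) - 8)*(-1) = -2*(33 - 8)*(-1) = -2*25*(-1) = -50*(-1) = 50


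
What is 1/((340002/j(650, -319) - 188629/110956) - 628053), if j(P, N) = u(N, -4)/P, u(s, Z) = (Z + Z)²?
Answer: 443824/1253843015987 ≈ 3.5397e-7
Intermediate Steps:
u(s, Z) = 4*Z² (u(s, Z) = (2*Z)² = 4*Z²)
j(P, N) = 64/P (j(P, N) = (4*(-4)²)/P = (4*16)/P = 64/P)
1/((340002/j(650, -319) - 188629/110956) - 628053) = 1/((340002/((64/650)) - 188629/110956) - 628053) = 1/((340002/((64*(1/650))) - 188629*1/110956) - 628053) = 1/((340002/(32/325) - 188629/110956) - 628053) = 1/((340002*(325/32) - 188629/110956) - 628053) = 1/((55250325/16 - 188629/110956) - 628053) = 1/(1532588010659/443824 - 628053) = 1/(1253843015987/443824) = 443824/1253843015987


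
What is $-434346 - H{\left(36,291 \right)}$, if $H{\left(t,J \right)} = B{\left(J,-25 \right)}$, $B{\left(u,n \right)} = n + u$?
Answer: $-434612$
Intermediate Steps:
$H{\left(t,J \right)} = -25 + J$
$-434346 - H{\left(36,291 \right)} = -434346 - \left(-25 + 291\right) = -434346 - 266 = -434612$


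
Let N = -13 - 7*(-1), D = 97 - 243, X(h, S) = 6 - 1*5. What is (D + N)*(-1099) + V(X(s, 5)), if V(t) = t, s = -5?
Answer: 167049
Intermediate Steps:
X(h, S) = 1 (X(h, S) = 6 - 5 = 1)
D = -146
N = -6 (N = -13 + 7 = -6)
(D + N)*(-1099) + V(X(s, 5)) = (-146 - 6)*(-1099) + 1 = -152*(-1099) + 1 = 167048 + 1 = 167049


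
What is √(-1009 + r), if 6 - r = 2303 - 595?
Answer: I*√2711 ≈ 52.067*I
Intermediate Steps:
r = -1702 (r = 6 - (2303 - 595) = 6 - 1*1708 = 6 - 1708 = -1702)
√(-1009 + r) = √(-1009 - 1702) = √(-2711) = I*√2711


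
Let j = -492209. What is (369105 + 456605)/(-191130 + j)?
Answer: -825710/683339 ≈ -1.2083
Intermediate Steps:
(369105 + 456605)/(-191130 + j) = (369105 + 456605)/(-191130 - 492209) = 825710/(-683339) = 825710*(-1/683339) = -825710/683339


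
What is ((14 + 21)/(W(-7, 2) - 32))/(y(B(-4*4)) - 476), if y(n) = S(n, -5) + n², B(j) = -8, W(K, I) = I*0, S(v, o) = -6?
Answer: 35/13376 ≈ 0.0026166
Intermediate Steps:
W(K, I) = 0
y(n) = -6 + n²
((14 + 21)/(W(-7, 2) - 32))/(y(B(-4*4)) - 476) = ((14 + 21)/(0 - 32))/((-6 + (-8)²) - 476) = (35/(-32))/((-6 + 64) - 476) = (35*(-1/32))/(58 - 476) = -35/32/(-418) = -35/32*(-1/418) = 35/13376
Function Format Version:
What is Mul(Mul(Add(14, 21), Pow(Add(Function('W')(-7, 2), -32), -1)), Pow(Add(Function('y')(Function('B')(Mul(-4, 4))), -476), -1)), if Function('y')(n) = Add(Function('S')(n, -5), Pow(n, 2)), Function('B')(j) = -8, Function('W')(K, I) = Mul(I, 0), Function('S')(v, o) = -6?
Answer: Rational(35, 13376) ≈ 0.0026166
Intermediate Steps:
Function('W')(K, I) = 0
Function('y')(n) = Add(-6, Pow(n, 2))
Mul(Mul(Add(14, 21), Pow(Add(Function('W')(-7, 2), -32), -1)), Pow(Add(Function('y')(Function('B')(Mul(-4, 4))), -476), -1)) = Mul(Mul(Add(14, 21), Pow(Add(0, -32), -1)), Pow(Add(Add(-6, Pow(-8, 2)), -476), -1)) = Mul(Mul(35, Pow(-32, -1)), Pow(Add(Add(-6, 64), -476), -1)) = Mul(Mul(35, Rational(-1, 32)), Pow(Add(58, -476), -1)) = Mul(Rational(-35, 32), Pow(-418, -1)) = Mul(Rational(-35, 32), Rational(-1, 418)) = Rational(35, 13376)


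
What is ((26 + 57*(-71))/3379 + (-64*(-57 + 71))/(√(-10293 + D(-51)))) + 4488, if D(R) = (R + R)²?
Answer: 15160931/3379 - 896*√111/111 ≈ 4401.8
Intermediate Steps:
D(R) = 4*R² (D(R) = (2*R)² = 4*R²)
((26 + 57*(-71))/3379 + (-64*(-57 + 71))/(√(-10293 + D(-51)))) + 4488 = ((26 + 57*(-71))/3379 + (-64*(-57 + 71))/(√(-10293 + 4*(-51)²))) + 4488 = ((26 - 4047)*(1/3379) + (-64*14)/(√(-10293 + 4*2601))) + 4488 = (-4021*1/3379 - 896/√(-10293 + 10404)) + 4488 = (-4021/3379 - 896*√111/111) + 4488 = 15160931/3379 - 896*√111/111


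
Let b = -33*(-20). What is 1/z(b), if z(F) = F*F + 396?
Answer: 1/435996 ≈ 2.2936e-6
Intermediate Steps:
b = 660
z(F) = 396 + F² (z(F) = F² + 396 = 396 + F²)
1/z(b) = 1/(396 + 660²) = 1/(396 + 435600) = 1/435996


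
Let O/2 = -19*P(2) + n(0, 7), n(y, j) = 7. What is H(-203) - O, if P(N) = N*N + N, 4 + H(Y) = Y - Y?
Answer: 210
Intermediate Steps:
H(Y) = -4 (H(Y) = -4 + (Y - Y) = -4 + 0 = -4)
P(N) = N + N² (P(N) = N² + N = N + N²)
O = -214 (O = 2*(-38*(1 + 2) + 7) = 2*(-38*3 + 7) = 2*(-19*6 + 7) = 2*(-114 + 7) = 2*(-107) = -214)
H(-203) - O = -4 - 1*(-214) = -4 + 214 = 210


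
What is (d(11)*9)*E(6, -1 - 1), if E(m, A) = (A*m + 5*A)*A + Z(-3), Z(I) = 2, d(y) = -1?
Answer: -414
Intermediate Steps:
E(m, A) = 2 + A*(5*A + A*m) (E(m, A) = (A*m + 5*A)*A + 2 = (5*A + A*m)*A + 2 = A*(5*A + A*m) + 2 = 2 + A*(5*A + A*m))
(d(11)*9)*E(6, -1 - 1) = (-1*9)*(2 + 5*(-1 - 1)**2 + 6*(-1 - 1)**2) = -9*(2 + 5*(-2)**2 + 6*(-2)**2) = -9*(2 + 5*4 + 6*4) = -9*(2 + 20 + 24) = -9*46 = -414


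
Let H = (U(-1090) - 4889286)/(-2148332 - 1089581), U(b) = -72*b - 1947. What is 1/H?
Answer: 3237913/4812753 ≈ 0.67278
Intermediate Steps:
U(b) = -1947 - 72*b
H = 4812753/3237913 (H = ((-1947 - 72*(-1090)) - 4889286)/(-2148332 - 1089581) = ((-1947 + 78480) - 4889286)/(-3237913) = (76533 - 4889286)*(-1/3237913) = -4812753*(-1/3237913) = 4812753/3237913 ≈ 1.4864)
1/H = 1/(4812753/3237913) = 3237913/4812753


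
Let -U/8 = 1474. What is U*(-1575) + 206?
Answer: 18572606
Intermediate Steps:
U = -11792 (U = -8*1474 = -11792)
U*(-1575) + 206 = -11792*(-1575) + 206 = 18572400 + 206 = 18572606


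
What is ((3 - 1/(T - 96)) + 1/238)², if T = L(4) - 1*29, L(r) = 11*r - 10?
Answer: 87030241/9572836 ≈ 9.0914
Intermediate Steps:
L(r) = -10 + 11*r
T = 5 (T = (-10 + 11*4) - 1*29 = (-10 + 44) - 29 = 34 - 29 = 5)
((3 - 1/(T - 96)) + 1/238)² = ((3 - 1/(5 - 96)) + 1/238)² = ((3 - 1/(-91)) + 1/238)² = ((3 - 1*(-1/91)) + 1/238)² = ((3 + 1/91) + 1/238)² = (274/91 + 1/238)² = (9329/3094)² = 87030241/9572836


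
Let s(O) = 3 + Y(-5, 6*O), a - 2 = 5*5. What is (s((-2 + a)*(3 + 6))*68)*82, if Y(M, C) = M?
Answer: -11152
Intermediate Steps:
a = 27 (a = 2 + 5*5 = 2 + 25 = 27)
s(O) = -2 (s(O) = 3 - 5 = -2)
(s((-2 + a)*(3 + 6))*68)*82 = -2*68*82 = -136*82 = -11152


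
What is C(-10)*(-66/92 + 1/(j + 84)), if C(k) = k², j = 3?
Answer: -141250/2001 ≈ -70.590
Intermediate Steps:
C(-10)*(-66/92 + 1/(j + 84)) = (-10)²*(-66/92 + 1/(3 + 84)) = 100*(-66*1/92 + 1/87) = 100*(-33/46 + 1/87) = 100*(-2825/4002) = -141250/2001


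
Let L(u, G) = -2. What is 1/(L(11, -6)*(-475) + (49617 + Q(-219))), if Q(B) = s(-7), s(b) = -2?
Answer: 1/50565 ≈ 1.9777e-5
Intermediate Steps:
Q(B) = -2
1/(L(11, -6)*(-475) + (49617 + Q(-219))) = 1/(-2*(-475) + (49617 - 2)) = 1/(950 + 49615) = 1/50565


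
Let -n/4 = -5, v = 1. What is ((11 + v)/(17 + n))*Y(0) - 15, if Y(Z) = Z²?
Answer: -15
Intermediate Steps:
n = 20 (n = -4*(-5) = 20)
((11 + v)/(17 + n))*Y(0) - 15 = ((11 + 1)/(17 + 20))*0² - 15 = (12/37)*0 - 15 = 0 - 15 = -15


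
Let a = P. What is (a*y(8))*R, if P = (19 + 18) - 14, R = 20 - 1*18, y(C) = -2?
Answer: -92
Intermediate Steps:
R = 2 (R = 20 - 18 = 2)
P = 23 (P = 37 - 14 = 23)
a = 23
(a*y(8))*R = (23*(-2))*2 = -46*2 = -92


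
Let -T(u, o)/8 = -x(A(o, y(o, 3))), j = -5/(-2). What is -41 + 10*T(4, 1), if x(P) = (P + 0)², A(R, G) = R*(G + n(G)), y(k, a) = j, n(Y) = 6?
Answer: 5739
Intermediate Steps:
j = 5/2 (j = -5*(-½) = 5/2 ≈ 2.5000)
y(k, a) = 5/2
A(R, G) = R*(6 + G) (A(R, G) = R*(G + 6) = R*(6 + G))
x(P) = P²
T(u, o) = 578*o² (T(u, o) = -(-8)*(o*(6 + 5/2))² = -(-8)*(o*(17/2))² = -(-8)*(17*o/2)² = -(-8)*289*o²/4 = -(-578)*o² = 578*o²)
-41 + 10*T(4, 1) = -41 + 10*(578*1²) = -41 + 10*(578*1) = -41 + 10*578 = -41 + 5780 = 5739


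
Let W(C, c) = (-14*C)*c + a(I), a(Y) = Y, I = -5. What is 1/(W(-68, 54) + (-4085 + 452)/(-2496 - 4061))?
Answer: 6557/337053104 ≈ 1.9454e-5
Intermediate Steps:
W(C, c) = -5 - 14*C*c (W(C, c) = (-14*C)*c - 5 = -14*C*c - 5 = -5 - 14*C*c)
1/(W(-68, 54) + (-4085 + 452)/(-2496 - 4061)) = 1/((-5 - 14*(-68)*54) + (-4085 + 452)/(-2496 - 4061)) = 1/((-5 + 51408) - 3633/(-6557)) = 1/(51403 - 3633*(-1/6557)) = 1/(51403 + 3633/6557) = 1/(337053104/6557) = 6557/337053104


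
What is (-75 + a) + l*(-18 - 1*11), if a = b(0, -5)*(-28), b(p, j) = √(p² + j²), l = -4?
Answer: -99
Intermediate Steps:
b(p, j) = √(j² + p²)
a = -140 (a = √((-5)² + 0²)*(-28) = √(25 + 0)*(-28) = √25*(-28) = 5*(-28) = -140)
(-75 + a) + l*(-18 - 1*11) = (-75 - 140) - 4*(-18 - 1*11) = -215 - 4*(-18 - 11) = -215 - 4*(-29) = -215 + 116 = -99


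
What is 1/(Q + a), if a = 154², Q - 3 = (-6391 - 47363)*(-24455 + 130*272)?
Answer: -1/586163651 ≈ -1.7060e-9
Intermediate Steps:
Q = -586187367 (Q = 3 + (-6391 - 47363)*(-24455 + 130*272) = 3 - 53754*(-24455 + 35360) = 3 - 53754*10905 = 3 - 586187370 = -586187367)
a = 23716
1/(Q + a) = 1/(-586187367 + 23716) = 1/(-586163651) = -1/586163651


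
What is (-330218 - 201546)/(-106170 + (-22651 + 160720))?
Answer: -531764/31899 ≈ -16.670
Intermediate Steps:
(-330218 - 201546)/(-106170 + (-22651 + 160720)) = -531764/(-106170 + 138069) = -531764/31899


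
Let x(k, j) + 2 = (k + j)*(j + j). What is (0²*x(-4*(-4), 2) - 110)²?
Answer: 12100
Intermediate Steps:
x(k, j) = -2 + 2*j*(j + k) (x(k, j) = -2 + (k + j)*(j + j) = -2 + (j + k)*(2*j) = -2 + 2*j*(j + k))
(0²*x(-4*(-4), 2) - 110)² = (0²*(-2 + 2*2² + 2*2*(-4*(-4))) - 110)² = (0*(-2 + 2*4 + 2*2*16) - 110)² = (0*(-2 + 8 + 64) - 110)² = (0*70 - 110)² = (0 - 110)² = (-110)² = 12100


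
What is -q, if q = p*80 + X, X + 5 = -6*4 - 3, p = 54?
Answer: -4288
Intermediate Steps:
X = -32 (X = -5 + (-6*4 - 3) = -5 + (-24 - 3) = -5 - 27 = -32)
q = 4288 (q = 54*80 - 32 = 4320 - 32 = 4288)
-q = -1*4288 = -4288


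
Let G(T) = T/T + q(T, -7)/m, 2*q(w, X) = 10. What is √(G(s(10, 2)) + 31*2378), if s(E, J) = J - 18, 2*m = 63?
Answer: √32510149/21 ≈ 271.51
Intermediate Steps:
m = 63/2 (m = (½)*63 = 63/2 ≈ 31.500)
q(w, X) = 5 (q(w, X) = (½)*10 = 5)
s(E, J) = -18 + J
G(T) = 73/63 (G(T) = T/T + 5/(63/2) = 1 + 5*(2/63) = 1 + 10/63 = 73/63)
√(G(s(10, 2)) + 31*2378) = √(73/63 + 31*2378) = √(73/63 + 73718) = √(4644307/63) = √32510149/21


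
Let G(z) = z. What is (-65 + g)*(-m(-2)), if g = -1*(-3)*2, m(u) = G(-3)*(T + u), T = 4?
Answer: -354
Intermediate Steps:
m(u) = -12 - 3*u (m(u) = -3*(4 + u) = -12 - 3*u)
g = 6 (g = 3*2 = 6)
(-65 + g)*(-m(-2)) = (-65 + 6)*(-(-12 - 3*(-2))) = -(-59)*(-12 + 6) = -(-59)*(-6) = -59*6 = -354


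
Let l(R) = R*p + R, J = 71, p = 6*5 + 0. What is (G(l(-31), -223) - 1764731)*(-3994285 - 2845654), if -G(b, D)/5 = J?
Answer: 12073080569754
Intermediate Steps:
p = 30 (p = 30 + 0 = 30)
l(R) = 31*R (l(R) = R*30 + R = 30*R + R = 31*R)
G(b, D) = -355 (G(b, D) = -5*71 = -355)
(G(l(-31), -223) - 1764731)*(-3994285 - 2845654) = (-355 - 1764731)*(-3994285 - 2845654) = -1765086*(-6839939) = 12073080569754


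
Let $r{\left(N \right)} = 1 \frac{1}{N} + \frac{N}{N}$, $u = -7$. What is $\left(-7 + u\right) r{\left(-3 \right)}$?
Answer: $- \frac{28}{3} \approx -9.3333$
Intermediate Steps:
$r{\left(N \right)} = 1 + \frac{1}{N}$ ($r{\left(N \right)} = \frac{1}{N} + 1 = 1 + \frac{1}{N}$)
$\left(-7 + u\right) r{\left(-3 \right)} = \left(-7 - 7\right) \frac{1 - 3}{-3} = - 14 \left(\left(- \frac{1}{3}\right) \left(-2\right)\right) = \left(-14\right) \frac{2}{3} = - \frac{28}{3}$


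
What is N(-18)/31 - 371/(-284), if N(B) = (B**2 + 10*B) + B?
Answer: 47285/8804 ≈ 5.3709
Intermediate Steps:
N(B) = B**2 + 11*B
N(-18)/31 - 371/(-284) = -18*(11 - 18)/31 - 371/(-284) = -18*(-7)*(1/31) - 371*(-1/284) = 126*(1/31) + 371/284 = 126/31 + 371/284 = 47285/8804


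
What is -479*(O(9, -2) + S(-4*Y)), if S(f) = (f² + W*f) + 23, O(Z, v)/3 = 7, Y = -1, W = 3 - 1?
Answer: -32572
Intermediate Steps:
W = 2
O(Z, v) = 21 (O(Z, v) = 3*7 = 21)
S(f) = 23 + f² + 2*f (S(f) = (f² + 2*f) + 23 = 23 + f² + 2*f)
-479*(O(9, -2) + S(-4*Y)) = -479*(21 + (23 + (-4*(-1))² + 2*(-4*(-1)))) = -479*(21 + (23 + 4² + 2*4)) = -479*(21 + (23 + 16 + 8)) = -479*(21 + 47) = -479*68 = -32572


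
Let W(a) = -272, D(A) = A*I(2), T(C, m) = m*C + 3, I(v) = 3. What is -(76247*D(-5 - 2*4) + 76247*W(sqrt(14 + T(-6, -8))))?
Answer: 23712817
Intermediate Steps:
T(C, m) = 3 + C*m (T(C, m) = C*m + 3 = 3 + C*m)
D(A) = 3*A (D(A) = A*3 = 3*A)
-(76247*D(-5 - 2*4) + 76247*W(sqrt(14 + T(-6, -8)))) = -(-20739184 + 228741*(-5 - 2*4)) = -(-20739184 + 228741*(-5 - 8)) = -76247/(1/(-272 + 3*(-13))) = -76247/(1/(-272 - 39)) = -76247/(1/(-311)) = -76247/(-1/311) = -76247*(-311) = 23712817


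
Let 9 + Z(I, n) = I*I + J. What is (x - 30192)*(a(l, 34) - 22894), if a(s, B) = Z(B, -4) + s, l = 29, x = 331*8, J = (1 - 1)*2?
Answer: 598200592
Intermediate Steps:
J = 0 (J = 0*2 = 0)
x = 2648
Z(I, n) = -9 + I**2 (Z(I, n) = -9 + (I*I + 0) = -9 + (I**2 + 0) = -9 + I**2)
a(s, B) = -9 + s + B**2 (a(s, B) = (-9 + B**2) + s = -9 + s + B**2)
(x - 30192)*(a(l, 34) - 22894) = (2648 - 30192)*((-9 + 29 + 34**2) - 22894) = -27544*((-9 + 29 + 1156) - 22894) = -27544*(1176 - 22894) = -27544*(-21718) = 598200592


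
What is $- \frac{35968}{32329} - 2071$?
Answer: $- \frac{66989327}{32329} \approx -2072.1$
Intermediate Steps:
$- \frac{35968}{32329} - 2071 = - \frac{66989327}{32329}$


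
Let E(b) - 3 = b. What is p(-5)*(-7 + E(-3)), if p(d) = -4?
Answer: 28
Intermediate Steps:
E(b) = 3 + b
p(-5)*(-7 + E(-3)) = -4*(-7 + (3 - 3)) = -4*(-7 + 0) = -4*(-7) = 28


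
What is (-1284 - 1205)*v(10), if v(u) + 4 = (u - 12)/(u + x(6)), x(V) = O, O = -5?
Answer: 54758/5 ≈ 10952.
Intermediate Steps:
x(V) = -5
v(u) = -4 + (-12 + u)/(-5 + u) (v(u) = -4 + (u - 12)/(u - 5) = -4 + (-12 + u)/(-5 + u))
(-1284 - 1205)*v(10) = (-1284 - 1205)*((8 - 3*10)/(-5 + 10)) = -2489*(8 - 30)/5 = -2489*(-22)/5 = -2489*(-22/5) = 54758/5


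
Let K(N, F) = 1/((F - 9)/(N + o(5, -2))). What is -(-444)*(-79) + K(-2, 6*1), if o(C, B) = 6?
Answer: -105232/3 ≈ -35077.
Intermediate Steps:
K(N, F) = (6 + N)/(-9 + F) (K(N, F) = 1/((F - 9)/(N + 6)) = 1/((-9 + F)/(6 + N)) = (6 + N)/(-9 + F))
-(-444)*(-79) + K(-2, 6*1) = -(-444)*(-79) + (6 - 2)/(-9 + 6*1) = -444*79 + 4/(-9 + 6) = -35076 + 4/(-3) = -35076 - ⅓*4 = -35076 - 4/3 = -105232/3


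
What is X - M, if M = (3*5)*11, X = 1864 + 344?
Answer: 2043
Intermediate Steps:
X = 2208
M = 165 (M = 15*11 = 165)
X - M = 2208 - 1*165 = 2208 - 165 = 2043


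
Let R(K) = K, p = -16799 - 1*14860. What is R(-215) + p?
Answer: -31874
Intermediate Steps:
p = -31659 (p = -16799 - 14860 = -31659)
R(-215) + p = -215 - 31659 = -31874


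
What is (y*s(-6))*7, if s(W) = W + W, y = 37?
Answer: -3108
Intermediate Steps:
s(W) = 2*W
(y*s(-6))*7 = (37*(2*(-6)))*7 = (37*(-12))*7 = -444*7 = -3108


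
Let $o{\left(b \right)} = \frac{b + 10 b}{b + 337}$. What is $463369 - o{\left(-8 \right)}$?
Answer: $\frac{152448489}{329} \approx 4.6337 \cdot 10^{5}$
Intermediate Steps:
$o{\left(b \right)} = \frac{11 b}{337 + b}$
$463369 - o{\left(-8 \right)} = 463369 - 11 \left(-8\right) \frac{1}{337 - 8} = 463369 - 11 \left(-8\right) \frac{1}{329} = 463369 - - \frac{88}{329} = 463369 + \frac{88}{329} = \frac{152448489}{329}$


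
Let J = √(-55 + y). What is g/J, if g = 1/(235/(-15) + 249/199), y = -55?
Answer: 597*I*√110/946660 ≈ 0.0066142*I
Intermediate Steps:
J = I*√110 (J = √(-55 - 55) = √(-110) = I*√110 ≈ 10.488*I)
g = -597/8606 (g = 1/(235*(-1/15) + 249*(1/199)) = 1/(-47/3 + 249/199) = 1/(-8606/597) = -597/8606 ≈ -0.069370)
g/J = -597*(-I*√110/110)/8606 = -(-597)*I*√110/946660 = 597*I*√110/946660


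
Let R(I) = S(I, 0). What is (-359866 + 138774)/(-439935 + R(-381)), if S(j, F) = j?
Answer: 55273/110079 ≈ 0.50212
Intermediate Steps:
R(I) = I
(-359866 + 138774)/(-439935 + R(-381)) = (-359866 + 138774)/(-439935 - 381) = -221092/(-440316) = -221092*(-1/440316) = 55273/110079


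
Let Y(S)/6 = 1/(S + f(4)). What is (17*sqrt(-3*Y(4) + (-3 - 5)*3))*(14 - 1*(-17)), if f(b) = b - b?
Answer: 527*I*sqrt(114)/2 ≈ 2813.4*I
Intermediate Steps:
f(b) = 0
Y(S) = 6/S (Y(S) = 6/(S + 0) = 6/S)
(17*sqrt(-3*Y(4) + (-3 - 5)*3))*(14 - 1*(-17)) = (17*sqrt(-18/4 + (-3 - 5)*3))*(14 - 1*(-17)) = (17*sqrt(-18/4 - 8*3))*(14 + 17) = (17*sqrt(-3*3/2 - 24))*31 = (17*sqrt(-9/2 - 24))*31 = (17*sqrt(-57/2))*31 = (17*(I*sqrt(114)/2))*31 = (17*I*sqrt(114)/2)*31 = 527*I*sqrt(114)/2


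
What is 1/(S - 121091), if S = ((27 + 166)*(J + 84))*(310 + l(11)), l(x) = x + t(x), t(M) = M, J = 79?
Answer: 1/10323297 ≈ 9.6868e-8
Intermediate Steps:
l(x) = 2*x (l(x) = x + x = 2*x)
S = 10444388 (S = ((27 + 166)*(79 + 84))*(310 + 2*11) = (193*163)*(310 + 22) = 31459*332 = 10444388)
1/(S - 121091) = 1/(10444388 - 121091) = 1/10323297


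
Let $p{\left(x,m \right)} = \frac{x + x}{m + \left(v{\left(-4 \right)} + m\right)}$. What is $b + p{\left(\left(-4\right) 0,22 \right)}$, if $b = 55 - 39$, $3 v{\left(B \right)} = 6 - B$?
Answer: $16$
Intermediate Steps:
$v{\left(B \right)} = 2 - \frac{B}{3}$ ($v{\left(B \right)} = \frac{6 - B}{3} = 2 - \frac{B}{3}$)
$p{\left(x,m \right)} = \frac{2 x}{\frac{10}{3} + 2 m}$ ($p{\left(x,m \right)} = \frac{x + x}{m + \left(\left(2 - - \frac{4}{3}\right) + m\right)} = \frac{2 x}{m + \left(\left(2 + \frac{4}{3}\right) + m\right)} = \frac{2 x}{m + \left(\frac{10}{3} + m\right)} = \frac{2 x}{\frac{10}{3} + 2 m}$)
$b = 16$
$b + p{\left(\left(-4\right) 0,22 \right)} = 16 + \frac{3 \left(\left(-4\right) 0\right)}{5 + 3 \cdot 22} = 16 + 3 \cdot 0 \frac{1}{5 + 66} = 16 + 3 \cdot 0 \cdot \frac{1}{71} = 16 + 0 = 16$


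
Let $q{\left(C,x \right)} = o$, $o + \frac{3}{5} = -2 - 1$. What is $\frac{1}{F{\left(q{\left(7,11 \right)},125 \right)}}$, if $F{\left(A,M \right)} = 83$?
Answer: $\frac{1}{83} \approx 0.012048$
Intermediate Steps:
$o = - \frac{18}{5}$ ($o = - \frac{3}{5} - 3 = - \frac{18}{5} \approx -3.6$)
$q{\left(C,x \right)} = - \frac{18}{5}$
$\frac{1}{F{\left(q{\left(7,11 \right)},125 \right)}} = \frac{1}{83}$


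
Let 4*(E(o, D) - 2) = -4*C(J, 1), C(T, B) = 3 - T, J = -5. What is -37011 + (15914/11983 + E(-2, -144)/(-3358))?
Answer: -32374542064/874759 ≈ -37010.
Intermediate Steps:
E(o, D) = -6 (E(o, D) = 2 + (-4*(3 - 1*(-5)))/4 = 2 + (-4*(3 + 5))/4 = 2 + (-4*8)/4 = 2 + (¼)*(-32) = 2 - 8 = -6)
-37011 + (15914/11983 + E(-2, -144)/(-3358)) = -37011 + (15914/11983 - 6/(-3358)) = -37011 + (15914*(1/11983) - 6*(-1/3358)) = -37011 + (15914/11983 + 3/1679) = -37011 + 1163285/874759 = -32374542064/874759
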